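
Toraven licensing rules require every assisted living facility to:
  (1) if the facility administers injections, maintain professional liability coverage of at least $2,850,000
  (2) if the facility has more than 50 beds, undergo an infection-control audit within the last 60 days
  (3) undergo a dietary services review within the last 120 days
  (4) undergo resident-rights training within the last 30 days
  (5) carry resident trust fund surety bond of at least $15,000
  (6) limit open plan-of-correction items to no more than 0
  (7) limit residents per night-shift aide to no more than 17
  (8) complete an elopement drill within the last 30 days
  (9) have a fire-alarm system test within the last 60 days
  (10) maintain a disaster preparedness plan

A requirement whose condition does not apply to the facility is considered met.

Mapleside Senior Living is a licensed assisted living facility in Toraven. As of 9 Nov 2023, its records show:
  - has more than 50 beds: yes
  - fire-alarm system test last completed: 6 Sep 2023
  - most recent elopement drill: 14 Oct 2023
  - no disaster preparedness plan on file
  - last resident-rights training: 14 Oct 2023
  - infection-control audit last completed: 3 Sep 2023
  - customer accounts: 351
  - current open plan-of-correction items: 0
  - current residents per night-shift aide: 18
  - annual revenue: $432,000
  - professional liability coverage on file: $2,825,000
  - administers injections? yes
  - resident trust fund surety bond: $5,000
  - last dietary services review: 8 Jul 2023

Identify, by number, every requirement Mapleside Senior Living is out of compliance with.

1. condition 'administers injections' holds; professional liability coverage $2,825,000 < $2,850,000 → not met
2. condition 'has more than 50 beds' holds; infection-control audit 67 days ago vs limit 60 → not met
3. dietary services review 124 days ago vs limit 120 → not met
4. resident-rights training 26 days ago vs limit 30 → met
5. resident trust fund surety bond $5,000 < $15,000 → not met
6. open plan-of-correction items 0 ≤ 0 → met
7. residents per night-shift aide 18 > 17 → not met
8. elopement drill 26 days ago vs limit 30 → met
9. fire-alarm system test 64 days ago vs limit 60 → not met
10. disaster preparedness plan absent → not met
Not met: 1, 2, 3, 5, 7, 9, 10

1, 2, 3, 5, 7, 9, 10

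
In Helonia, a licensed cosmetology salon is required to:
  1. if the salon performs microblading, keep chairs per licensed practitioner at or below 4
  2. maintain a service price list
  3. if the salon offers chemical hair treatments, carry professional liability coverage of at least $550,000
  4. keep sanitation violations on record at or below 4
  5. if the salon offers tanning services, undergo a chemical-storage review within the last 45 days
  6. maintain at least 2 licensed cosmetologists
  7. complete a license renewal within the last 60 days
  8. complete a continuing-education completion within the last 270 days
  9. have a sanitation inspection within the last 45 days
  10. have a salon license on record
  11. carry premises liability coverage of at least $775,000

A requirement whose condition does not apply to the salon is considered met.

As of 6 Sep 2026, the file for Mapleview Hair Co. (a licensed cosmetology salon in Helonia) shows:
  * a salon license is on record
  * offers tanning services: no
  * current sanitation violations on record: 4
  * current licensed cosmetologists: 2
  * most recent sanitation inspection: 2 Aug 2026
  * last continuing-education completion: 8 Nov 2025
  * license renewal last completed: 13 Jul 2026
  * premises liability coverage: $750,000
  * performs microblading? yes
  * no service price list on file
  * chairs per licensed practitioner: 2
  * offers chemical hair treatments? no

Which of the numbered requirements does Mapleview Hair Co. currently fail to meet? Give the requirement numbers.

2, 8, 11

1. condition 'performs microblading' holds; chairs per licensed practitioner 2 ≤ 4 → met
2. service price list absent → not met
3. condition 'offers chemical hair treatments' does not hold → requirement n/a → met
4. sanitation violations on record 4 ≤ 4 → met
5. condition 'offers tanning services' does not hold → requirement n/a → met
6. licensed cosmetologists 2 ≥ 2 → met
7. license renewal 55 days ago vs limit 60 → met
8. continuing-education completion 302 days ago vs limit 270 → not met
9. sanitation inspection 35 days ago vs limit 45 → met
10. salon license present → met
11. premises liability coverage $750,000 < $775,000 → not met
Not met: 2, 8, 11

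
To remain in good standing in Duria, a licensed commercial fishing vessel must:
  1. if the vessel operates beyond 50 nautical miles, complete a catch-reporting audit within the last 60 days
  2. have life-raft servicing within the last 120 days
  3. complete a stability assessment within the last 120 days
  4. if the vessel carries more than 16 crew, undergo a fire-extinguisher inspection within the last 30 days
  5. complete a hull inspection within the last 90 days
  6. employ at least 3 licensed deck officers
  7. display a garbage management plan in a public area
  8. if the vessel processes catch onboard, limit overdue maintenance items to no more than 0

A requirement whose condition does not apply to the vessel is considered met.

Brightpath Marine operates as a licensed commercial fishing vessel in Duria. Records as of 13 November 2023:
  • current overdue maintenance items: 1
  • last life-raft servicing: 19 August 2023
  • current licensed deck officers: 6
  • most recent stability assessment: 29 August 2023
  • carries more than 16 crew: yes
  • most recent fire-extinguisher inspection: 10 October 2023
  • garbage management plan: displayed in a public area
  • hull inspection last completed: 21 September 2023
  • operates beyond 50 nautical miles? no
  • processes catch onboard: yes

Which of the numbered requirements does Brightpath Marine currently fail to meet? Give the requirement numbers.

4, 8

1. condition 'operates beyond 50 nautical miles' does not hold → requirement n/a → met
2. life-raft servicing 86 days ago vs limit 120 → met
3. stability assessment 76 days ago vs limit 120 → met
4. condition 'carries more than 16 crew' holds; fire-extinguisher inspection 34 days ago vs limit 30 → not met
5. hull inspection 53 days ago vs limit 90 → met
6. licensed deck officers 6 ≥ 3 → met
7. garbage management plan present → met
8. condition 'processes catch onboard' holds; overdue maintenance items 1 > 0 → not met
Not met: 4, 8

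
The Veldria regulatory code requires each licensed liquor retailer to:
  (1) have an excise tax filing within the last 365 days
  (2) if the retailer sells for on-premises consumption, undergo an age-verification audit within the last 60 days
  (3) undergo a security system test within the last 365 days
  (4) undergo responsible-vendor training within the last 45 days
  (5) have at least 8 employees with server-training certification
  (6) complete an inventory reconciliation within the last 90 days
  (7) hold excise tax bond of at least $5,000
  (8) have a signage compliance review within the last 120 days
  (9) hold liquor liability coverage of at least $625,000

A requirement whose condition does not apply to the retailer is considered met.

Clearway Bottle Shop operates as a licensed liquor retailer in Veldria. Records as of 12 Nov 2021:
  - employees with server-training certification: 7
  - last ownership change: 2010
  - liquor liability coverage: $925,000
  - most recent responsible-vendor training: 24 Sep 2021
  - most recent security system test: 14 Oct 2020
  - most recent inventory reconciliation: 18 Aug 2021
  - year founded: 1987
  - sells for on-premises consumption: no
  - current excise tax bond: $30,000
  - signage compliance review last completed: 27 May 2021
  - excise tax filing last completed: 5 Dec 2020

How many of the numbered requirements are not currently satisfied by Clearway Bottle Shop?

4

1. excise tax filing 342 days ago vs limit 365 → met
2. condition 'sells for on-premises consumption' does not hold → requirement n/a → met
3. security system test 394 days ago vs limit 365 → not met
4. responsible-vendor training 49 days ago vs limit 45 → not met
5. employees with server-training certification 7 < 8 → not met
6. inventory reconciliation 86 days ago vs limit 90 → met
7. excise tax bond $30,000 ≥ $5,000 → met
8. signage compliance review 169 days ago vs limit 120 → not met
9. liquor liability coverage $925,000 ≥ $625,000 → met
Not met: 4 of 9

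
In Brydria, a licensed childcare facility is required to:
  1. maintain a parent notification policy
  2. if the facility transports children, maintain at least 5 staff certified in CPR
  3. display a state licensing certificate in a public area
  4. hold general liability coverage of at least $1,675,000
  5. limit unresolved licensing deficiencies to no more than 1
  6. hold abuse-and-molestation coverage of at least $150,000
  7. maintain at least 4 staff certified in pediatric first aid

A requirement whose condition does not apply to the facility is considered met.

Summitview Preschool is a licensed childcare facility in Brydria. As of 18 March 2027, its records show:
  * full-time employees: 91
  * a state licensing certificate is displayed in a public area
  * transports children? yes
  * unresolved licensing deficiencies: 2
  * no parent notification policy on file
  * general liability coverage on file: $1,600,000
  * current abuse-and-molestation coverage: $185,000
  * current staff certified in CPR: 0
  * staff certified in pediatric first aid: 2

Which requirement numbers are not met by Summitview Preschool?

1, 2, 4, 5, 7

1. parent notification policy absent → not met
2. condition 'transports children' holds; staff certified in CPR 0 < 5 → not met
3. state licensing certificate present → met
4. general liability coverage $1,600,000 < $1,675,000 → not met
5. unresolved licensing deficiencies 2 > 1 → not met
6. abuse-and-molestation coverage $185,000 ≥ $150,000 → met
7. staff certified in pediatric first aid 2 < 4 → not met
Not met: 1, 2, 4, 5, 7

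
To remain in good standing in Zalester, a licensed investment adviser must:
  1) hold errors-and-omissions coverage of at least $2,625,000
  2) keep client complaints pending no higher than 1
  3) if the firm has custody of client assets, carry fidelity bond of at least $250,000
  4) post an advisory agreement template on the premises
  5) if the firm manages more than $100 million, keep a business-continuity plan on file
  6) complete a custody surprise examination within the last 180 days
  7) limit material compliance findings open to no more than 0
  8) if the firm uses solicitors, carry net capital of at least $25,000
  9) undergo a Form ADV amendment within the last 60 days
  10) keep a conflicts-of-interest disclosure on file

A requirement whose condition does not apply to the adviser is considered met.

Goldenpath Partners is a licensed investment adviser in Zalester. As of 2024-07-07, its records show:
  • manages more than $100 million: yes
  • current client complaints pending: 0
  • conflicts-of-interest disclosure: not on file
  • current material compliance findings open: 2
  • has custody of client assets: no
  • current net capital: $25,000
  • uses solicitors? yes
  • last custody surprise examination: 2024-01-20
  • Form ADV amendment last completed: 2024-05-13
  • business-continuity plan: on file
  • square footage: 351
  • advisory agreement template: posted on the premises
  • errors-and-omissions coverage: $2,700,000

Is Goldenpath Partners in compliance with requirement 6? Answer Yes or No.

6. custody surprise examination 169 days ago vs limit 180 → met

Yes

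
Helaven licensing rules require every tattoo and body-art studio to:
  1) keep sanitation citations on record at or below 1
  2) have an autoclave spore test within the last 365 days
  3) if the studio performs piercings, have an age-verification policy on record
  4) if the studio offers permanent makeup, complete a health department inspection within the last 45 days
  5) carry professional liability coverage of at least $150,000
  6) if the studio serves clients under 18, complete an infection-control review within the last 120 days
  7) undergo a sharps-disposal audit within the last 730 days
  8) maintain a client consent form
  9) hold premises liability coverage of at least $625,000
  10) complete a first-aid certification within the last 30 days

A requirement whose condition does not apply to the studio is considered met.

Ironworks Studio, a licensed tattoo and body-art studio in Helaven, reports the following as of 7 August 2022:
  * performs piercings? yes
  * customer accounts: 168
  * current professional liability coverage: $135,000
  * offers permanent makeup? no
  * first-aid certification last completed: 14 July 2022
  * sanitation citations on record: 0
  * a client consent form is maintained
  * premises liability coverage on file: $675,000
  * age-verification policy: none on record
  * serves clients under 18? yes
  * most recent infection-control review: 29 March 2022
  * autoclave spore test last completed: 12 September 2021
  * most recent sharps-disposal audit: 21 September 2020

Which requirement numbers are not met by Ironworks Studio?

1. sanitation citations on record 0 ≤ 1 → met
2. autoclave spore test 329 days ago vs limit 365 → met
3. condition 'performs piercings' holds; age-verification policy absent → not met
4. condition 'offers permanent makeup' does not hold → requirement n/a → met
5. professional liability coverage $135,000 < $150,000 → not met
6. condition 'serves clients under 18' holds; infection-control review 131 days ago vs limit 120 → not met
7. sharps-disposal audit 685 days ago vs limit 730 → met
8. client consent form present → met
9. premises liability coverage $675,000 ≥ $625,000 → met
10. first-aid certification 24 days ago vs limit 30 → met
Not met: 3, 5, 6

3, 5, 6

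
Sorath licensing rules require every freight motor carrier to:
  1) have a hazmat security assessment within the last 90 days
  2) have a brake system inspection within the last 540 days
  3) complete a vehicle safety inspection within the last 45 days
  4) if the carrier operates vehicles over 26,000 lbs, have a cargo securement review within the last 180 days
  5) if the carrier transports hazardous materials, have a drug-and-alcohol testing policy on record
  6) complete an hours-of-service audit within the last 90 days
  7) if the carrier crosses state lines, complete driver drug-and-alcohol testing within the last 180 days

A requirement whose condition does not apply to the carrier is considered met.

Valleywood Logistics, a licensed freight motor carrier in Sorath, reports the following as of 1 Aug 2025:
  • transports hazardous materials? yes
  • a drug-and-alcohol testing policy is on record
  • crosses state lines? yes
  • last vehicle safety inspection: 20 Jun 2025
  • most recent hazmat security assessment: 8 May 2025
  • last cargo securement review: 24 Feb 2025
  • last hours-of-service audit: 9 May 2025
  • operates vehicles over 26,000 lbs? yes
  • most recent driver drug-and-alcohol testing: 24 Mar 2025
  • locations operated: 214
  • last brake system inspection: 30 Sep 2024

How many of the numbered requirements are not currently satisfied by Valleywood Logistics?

1. hazmat security assessment 85 days ago vs limit 90 → met
2. brake system inspection 305 days ago vs limit 540 → met
3. vehicle safety inspection 42 days ago vs limit 45 → met
4. condition 'operates vehicles over 26,000 lbs' holds; cargo securement review 158 days ago vs limit 180 → met
5. condition 'transports hazardous materials' holds; drug-and-alcohol testing policy present → met
6. hours-of-service audit 84 days ago vs limit 90 → met
7. condition 'crosses state lines' holds; driver drug-and-alcohol testing 130 days ago vs limit 180 → met
Not met: 0 of 7

0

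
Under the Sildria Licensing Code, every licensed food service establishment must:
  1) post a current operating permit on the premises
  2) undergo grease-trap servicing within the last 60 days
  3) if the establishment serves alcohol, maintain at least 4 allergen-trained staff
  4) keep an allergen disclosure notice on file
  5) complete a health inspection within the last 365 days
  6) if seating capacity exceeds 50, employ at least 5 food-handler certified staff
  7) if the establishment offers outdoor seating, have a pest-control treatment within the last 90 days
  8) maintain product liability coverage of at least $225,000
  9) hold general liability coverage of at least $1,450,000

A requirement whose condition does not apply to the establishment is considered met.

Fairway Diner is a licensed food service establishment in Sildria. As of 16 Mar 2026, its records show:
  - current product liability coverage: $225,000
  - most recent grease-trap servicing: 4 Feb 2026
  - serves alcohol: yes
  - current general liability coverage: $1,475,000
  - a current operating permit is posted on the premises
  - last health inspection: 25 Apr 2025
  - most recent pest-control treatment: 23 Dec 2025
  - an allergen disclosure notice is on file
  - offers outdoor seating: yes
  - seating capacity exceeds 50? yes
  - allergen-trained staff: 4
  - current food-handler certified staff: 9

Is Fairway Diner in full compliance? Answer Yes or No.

1. current operating permit present → met
2. grease-trap servicing 40 days ago vs limit 60 → met
3. condition 'serves alcohol' holds; allergen-trained staff 4 ≥ 4 → met
4. allergen disclosure notice present → met
5. health inspection 325 days ago vs limit 365 → met
6. condition 'seating capacity exceeds 50' holds; food-handler certified staff 9 ≥ 5 → met
7. condition 'offers outdoor seating' holds; pest-control treatment 83 days ago vs limit 90 → met
8. product liability coverage $225,000 ≥ $225,000 → met
9. general liability coverage $1,475,000 ≥ $1,450,000 → met
All met.

Yes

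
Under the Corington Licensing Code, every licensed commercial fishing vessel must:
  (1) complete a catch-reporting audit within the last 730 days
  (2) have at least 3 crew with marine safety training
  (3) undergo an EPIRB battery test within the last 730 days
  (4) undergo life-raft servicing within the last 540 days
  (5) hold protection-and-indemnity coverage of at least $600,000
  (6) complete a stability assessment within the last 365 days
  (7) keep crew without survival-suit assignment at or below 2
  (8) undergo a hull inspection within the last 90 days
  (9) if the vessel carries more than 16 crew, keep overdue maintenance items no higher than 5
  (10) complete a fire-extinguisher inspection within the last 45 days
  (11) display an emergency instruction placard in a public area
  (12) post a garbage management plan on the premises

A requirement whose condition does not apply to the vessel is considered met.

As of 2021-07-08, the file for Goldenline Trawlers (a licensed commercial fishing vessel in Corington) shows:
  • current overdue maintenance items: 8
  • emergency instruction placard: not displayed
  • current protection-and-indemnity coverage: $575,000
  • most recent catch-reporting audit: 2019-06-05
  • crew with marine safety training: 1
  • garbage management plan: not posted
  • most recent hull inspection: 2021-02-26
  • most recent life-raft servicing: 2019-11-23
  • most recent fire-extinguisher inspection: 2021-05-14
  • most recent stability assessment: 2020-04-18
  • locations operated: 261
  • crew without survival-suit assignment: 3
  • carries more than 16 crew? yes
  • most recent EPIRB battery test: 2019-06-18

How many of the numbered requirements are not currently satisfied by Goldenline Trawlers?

1. catch-reporting audit 764 days ago vs limit 730 → not met
2. crew with marine safety training 1 < 3 → not met
3. EPIRB battery test 751 days ago vs limit 730 → not met
4. life-raft servicing 593 days ago vs limit 540 → not met
5. protection-and-indemnity coverage $575,000 < $600,000 → not met
6. stability assessment 446 days ago vs limit 365 → not met
7. crew without survival-suit assignment 3 > 2 → not met
8. hull inspection 132 days ago vs limit 90 → not met
9. condition 'carries more than 16 crew' holds; overdue maintenance items 8 > 5 → not met
10. fire-extinguisher inspection 55 days ago vs limit 45 → not met
11. emergency instruction placard absent → not met
12. garbage management plan absent → not met
Not met: 12 of 12

12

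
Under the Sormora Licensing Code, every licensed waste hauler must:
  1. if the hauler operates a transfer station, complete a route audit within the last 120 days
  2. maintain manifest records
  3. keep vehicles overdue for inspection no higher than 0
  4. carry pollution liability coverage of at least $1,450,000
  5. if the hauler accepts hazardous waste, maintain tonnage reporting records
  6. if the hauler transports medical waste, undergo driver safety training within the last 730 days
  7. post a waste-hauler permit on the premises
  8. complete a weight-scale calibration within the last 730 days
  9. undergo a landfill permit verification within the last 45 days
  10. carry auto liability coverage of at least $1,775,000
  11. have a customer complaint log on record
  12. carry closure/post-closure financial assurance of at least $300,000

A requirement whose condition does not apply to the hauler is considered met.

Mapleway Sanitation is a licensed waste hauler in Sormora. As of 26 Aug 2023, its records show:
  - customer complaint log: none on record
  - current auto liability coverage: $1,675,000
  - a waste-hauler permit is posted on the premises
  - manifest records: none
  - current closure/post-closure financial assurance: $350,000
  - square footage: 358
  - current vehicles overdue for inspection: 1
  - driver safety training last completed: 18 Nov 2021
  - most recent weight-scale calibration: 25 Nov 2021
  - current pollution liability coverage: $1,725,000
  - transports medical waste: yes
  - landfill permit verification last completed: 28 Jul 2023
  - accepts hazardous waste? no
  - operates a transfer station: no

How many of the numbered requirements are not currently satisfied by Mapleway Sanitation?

4

1. condition 'operates a transfer station' does not hold → requirement n/a → met
2. manifest records absent → not met
3. vehicles overdue for inspection 1 > 0 → not met
4. pollution liability coverage $1,725,000 ≥ $1,450,000 → met
5. condition 'accepts hazardous waste' does not hold → requirement n/a → met
6. condition 'transports medical waste' holds; driver safety training 646 days ago vs limit 730 → met
7. waste-hauler permit present → met
8. weight-scale calibration 639 days ago vs limit 730 → met
9. landfill permit verification 29 days ago vs limit 45 → met
10. auto liability coverage $1,675,000 < $1,775,000 → not met
11. customer complaint log absent → not met
12. closure/post-closure financial assurance $350,000 ≥ $300,000 → met
Not met: 4 of 12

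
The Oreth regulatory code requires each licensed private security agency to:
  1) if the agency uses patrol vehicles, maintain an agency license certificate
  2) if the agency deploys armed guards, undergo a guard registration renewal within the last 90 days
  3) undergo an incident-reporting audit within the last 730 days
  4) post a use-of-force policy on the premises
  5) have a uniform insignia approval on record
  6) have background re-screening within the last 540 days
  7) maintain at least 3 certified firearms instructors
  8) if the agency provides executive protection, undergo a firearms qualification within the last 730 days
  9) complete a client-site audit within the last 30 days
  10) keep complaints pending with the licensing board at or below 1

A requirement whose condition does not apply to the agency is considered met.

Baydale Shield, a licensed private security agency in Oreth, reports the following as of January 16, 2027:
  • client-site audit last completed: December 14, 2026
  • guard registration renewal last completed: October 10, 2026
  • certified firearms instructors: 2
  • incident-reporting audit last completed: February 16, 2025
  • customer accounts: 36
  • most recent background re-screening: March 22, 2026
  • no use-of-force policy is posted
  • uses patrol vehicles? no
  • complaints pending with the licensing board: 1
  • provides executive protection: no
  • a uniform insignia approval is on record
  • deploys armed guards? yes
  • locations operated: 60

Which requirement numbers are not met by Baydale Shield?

1. condition 'uses patrol vehicles' does not hold → requirement n/a → met
2. condition 'deploys armed guards' holds; guard registration renewal 98 days ago vs limit 90 → not met
3. incident-reporting audit 699 days ago vs limit 730 → met
4. use-of-force policy absent → not met
5. uniform insignia approval present → met
6. background re-screening 300 days ago vs limit 540 → met
7. certified firearms instructors 2 < 3 → not met
8. condition 'provides executive protection' does not hold → requirement n/a → met
9. client-site audit 33 days ago vs limit 30 → not met
10. complaints pending with the licensing board 1 ≤ 1 → met
Not met: 2, 4, 7, 9

2, 4, 7, 9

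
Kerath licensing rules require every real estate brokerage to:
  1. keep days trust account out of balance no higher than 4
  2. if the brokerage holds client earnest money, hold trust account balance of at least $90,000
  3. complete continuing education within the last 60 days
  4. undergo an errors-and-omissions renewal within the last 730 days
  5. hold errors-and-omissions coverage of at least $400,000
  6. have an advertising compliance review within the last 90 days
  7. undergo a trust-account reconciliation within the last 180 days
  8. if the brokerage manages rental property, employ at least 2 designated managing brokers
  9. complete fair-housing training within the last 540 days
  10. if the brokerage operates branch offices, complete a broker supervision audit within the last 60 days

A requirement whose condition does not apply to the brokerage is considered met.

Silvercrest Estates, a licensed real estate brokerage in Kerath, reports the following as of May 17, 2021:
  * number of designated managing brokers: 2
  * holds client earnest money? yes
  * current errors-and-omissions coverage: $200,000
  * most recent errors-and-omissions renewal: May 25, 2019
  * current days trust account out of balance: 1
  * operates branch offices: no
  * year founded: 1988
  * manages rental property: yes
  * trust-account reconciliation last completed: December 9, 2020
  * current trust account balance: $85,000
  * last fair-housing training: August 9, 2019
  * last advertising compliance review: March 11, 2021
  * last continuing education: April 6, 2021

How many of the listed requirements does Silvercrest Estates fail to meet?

1. days trust account out of balance 1 ≤ 4 → met
2. condition 'holds client earnest money' holds; trust account balance $85,000 < $90,000 → not met
3. continuing education 41 days ago vs limit 60 → met
4. errors-and-omissions renewal 723 days ago vs limit 730 → met
5. errors-and-omissions coverage $200,000 < $400,000 → not met
6. advertising compliance review 67 days ago vs limit 90 → met
7. trust-account reconciliation 159 days ago vs limit 180 → met
8. condition 'manages rental property' holds; designated managing brokers 2 ≥ 2 → met
9. fair-housing training 647 days ago vs limit 540 → not met
10. condition 'operates branch offices' does not hold → requirement n/a → met
Not met: 3 of 10

3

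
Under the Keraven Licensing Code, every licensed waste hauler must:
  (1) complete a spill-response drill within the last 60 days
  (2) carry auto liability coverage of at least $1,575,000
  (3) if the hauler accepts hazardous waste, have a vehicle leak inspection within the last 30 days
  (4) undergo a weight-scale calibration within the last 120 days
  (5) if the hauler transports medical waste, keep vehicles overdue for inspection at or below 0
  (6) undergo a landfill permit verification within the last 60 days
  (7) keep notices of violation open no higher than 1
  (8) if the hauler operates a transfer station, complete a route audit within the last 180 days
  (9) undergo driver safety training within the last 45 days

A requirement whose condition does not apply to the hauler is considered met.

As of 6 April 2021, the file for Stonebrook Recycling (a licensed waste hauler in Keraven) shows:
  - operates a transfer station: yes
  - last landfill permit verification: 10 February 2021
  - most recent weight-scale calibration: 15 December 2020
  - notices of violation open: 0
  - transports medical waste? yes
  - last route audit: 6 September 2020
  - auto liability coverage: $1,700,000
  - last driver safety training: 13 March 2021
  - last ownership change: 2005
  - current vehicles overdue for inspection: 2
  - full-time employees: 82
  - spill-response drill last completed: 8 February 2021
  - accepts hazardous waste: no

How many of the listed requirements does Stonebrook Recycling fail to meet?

2

1. spill-response drill 57 days ago vs limit 60 → met
2. auto liability coverage $1,700,000 ≥ $1,575,000 → met
3. condition 'accepts hazardous waste' does not hold → requirement n/a → met
4. weight-scale calibration 112 days ago vs limit 120 → met
5. condition 'transports medical waste' holds; vehicles overdue for inspection 2 > 0 → not met
6. landfill permit verification 55 days ago vs limit 60 → met
7. notices of violation open 0 ≤ 1 → met
8. condition 'operates a transfer station' holds; route audit 212 days ago vs limit 180 → not met
9. driver safety training 24 days ago vs limit 45 → met
Not met: 2 of 9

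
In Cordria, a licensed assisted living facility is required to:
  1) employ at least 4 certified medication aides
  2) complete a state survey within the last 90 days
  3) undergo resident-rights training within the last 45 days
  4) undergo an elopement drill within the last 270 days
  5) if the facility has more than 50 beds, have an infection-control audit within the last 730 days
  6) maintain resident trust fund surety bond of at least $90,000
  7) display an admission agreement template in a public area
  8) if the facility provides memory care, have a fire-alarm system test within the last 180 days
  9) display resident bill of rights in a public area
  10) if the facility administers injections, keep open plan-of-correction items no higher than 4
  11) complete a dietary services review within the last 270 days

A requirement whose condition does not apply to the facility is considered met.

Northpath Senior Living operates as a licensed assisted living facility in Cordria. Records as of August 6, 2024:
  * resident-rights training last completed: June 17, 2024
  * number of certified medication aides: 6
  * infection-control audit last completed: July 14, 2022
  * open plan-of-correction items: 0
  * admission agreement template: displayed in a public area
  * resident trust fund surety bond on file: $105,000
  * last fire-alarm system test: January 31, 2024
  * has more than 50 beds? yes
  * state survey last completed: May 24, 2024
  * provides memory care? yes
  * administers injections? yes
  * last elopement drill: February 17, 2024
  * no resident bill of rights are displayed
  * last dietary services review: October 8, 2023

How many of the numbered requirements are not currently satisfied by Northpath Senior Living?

5

1. certified medication aides 6 ≥ 4 → met
2. state survey 74 days ago vs limit 90 → met
3. resident-rights training 50 days ago vs limit 45 → not met
4. elopement drill 171 days ago vs limit 270 → met
5. condition 'has more than 50 beds' holds; infection-control audit 754 days ago vs limit 730 → not met
6. resident trust fund surety bond $105,000 ≥ $90,000 → met
7. admission agreement template present → met
8. condition 'provides memory care' holds; fire-alarm system test 188 days ago vs limit 180 → not met
9. resident bill of rights absent → not met
10. condition 'administers injections' holds; open plan-of-correction items 0 ≤ 4 → met
11. dietary services review 303 days ago vs limit 270 → not met
Not met: 5 of 11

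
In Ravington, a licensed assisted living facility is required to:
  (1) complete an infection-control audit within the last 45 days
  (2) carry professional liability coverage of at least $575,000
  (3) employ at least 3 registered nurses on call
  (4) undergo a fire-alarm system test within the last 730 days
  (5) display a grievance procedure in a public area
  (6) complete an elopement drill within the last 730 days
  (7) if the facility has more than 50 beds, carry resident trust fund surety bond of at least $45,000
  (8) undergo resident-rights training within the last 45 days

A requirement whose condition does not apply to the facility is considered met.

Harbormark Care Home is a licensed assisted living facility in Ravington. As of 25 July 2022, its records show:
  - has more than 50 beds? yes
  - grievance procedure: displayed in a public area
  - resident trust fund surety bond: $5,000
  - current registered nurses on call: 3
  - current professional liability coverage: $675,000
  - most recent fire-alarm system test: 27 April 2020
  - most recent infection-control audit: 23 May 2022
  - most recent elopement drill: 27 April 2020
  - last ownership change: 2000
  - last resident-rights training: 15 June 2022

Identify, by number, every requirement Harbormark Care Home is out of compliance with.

1. infection-control audit 63 days ago vs limit 45 → not met
2. professional liability coverage $675,000 ≥ $575,000 → met
3. registered nurses on call 3 ≥ 3 → met
4. fire-alarm system test 819 days ago vs limit 730 → not met
5. grievance procedure present → met
6. elopement drill 819 days ago vs limit 730 → not met
7. condition 'has more than 50 beds' holds; resident trust fund surety bond $5,000 < $45,000 → not met
8. resident-rights training 40 days ago vs limit 45 → met
Not met: 1, 4, 6, 7

1, 4, 6, 7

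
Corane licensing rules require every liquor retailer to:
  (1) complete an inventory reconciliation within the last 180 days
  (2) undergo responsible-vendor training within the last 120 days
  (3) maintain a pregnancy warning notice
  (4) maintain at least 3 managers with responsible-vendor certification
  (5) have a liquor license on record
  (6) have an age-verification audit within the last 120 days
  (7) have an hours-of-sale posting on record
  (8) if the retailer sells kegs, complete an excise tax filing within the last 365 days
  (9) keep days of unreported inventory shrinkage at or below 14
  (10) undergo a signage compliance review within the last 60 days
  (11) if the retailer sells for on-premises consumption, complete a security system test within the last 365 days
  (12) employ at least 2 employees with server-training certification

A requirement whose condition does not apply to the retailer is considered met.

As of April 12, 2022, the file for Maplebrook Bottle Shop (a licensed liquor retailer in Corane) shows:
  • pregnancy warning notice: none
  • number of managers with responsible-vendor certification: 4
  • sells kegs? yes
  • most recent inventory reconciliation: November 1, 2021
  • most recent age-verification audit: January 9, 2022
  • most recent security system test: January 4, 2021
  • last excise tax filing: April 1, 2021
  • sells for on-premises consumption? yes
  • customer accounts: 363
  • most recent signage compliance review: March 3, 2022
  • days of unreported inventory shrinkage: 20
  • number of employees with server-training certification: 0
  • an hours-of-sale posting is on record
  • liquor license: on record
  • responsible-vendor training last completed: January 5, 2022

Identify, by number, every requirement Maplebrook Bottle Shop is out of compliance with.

3, 8, 9, 11, 12

1. inventory reconciliation 162 days ago vs limit 180 → met
2. responsible-vendor training 97 days ago vs limit 120 → met
3. pregnancy warning notice absent → not met
4. managers with responsible-vendor certification 4 ≥ 3 → met
5. liquor license present → met
6. age-verification audit 93 days ago vs limit 120 → met
7. hours-of-sale posting present → met
8. condition 'sells kegs' holds; excise tax filing 376 days ago vs limit 365 → not met
9. days of unreported inventory shrinkage 20 > 14 → not met
10. signage compliance review 40 days ago vs limit 60 → met
11. condition 'sells for on-premises consumption' holds; security system test 463 days ago vs limit 365 → not met
12. employees with server-training certification 0 < 2 → not met
Not met: 3, 8, 9, 11, 12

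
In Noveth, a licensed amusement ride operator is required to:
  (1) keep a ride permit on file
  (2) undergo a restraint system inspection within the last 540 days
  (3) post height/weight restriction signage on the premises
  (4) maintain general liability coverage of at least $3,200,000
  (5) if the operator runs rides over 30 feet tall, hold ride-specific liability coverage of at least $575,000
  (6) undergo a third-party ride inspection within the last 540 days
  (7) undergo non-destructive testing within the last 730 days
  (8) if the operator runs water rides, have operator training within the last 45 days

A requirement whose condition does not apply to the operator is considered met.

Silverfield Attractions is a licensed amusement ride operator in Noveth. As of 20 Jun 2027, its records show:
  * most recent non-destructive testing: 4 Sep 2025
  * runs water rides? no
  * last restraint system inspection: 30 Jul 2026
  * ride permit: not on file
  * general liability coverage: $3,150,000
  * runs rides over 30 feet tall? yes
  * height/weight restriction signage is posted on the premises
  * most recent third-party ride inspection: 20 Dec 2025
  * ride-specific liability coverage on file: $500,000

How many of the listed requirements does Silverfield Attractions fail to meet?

4

1. ride permit absent → not met
2. restraint system inspection 325 days ago vs limit 540 → met
3. height/weight restriction signage present → met
4. general liability coverage $3,150,000 < $3,200,000 → not met
5. condition 'runs rides over 30 feet tall' holds; ride-specific liability coverage $500,000 < $575,000 → not met
6. third-party ride inspection 547 days ago vs limit 540 → not met
7. non-destructive testing 654 days ago vs limit 730 → met
8. condition 'runs water rides' does not hold → requirement n/a → met
Not met: 4 of 8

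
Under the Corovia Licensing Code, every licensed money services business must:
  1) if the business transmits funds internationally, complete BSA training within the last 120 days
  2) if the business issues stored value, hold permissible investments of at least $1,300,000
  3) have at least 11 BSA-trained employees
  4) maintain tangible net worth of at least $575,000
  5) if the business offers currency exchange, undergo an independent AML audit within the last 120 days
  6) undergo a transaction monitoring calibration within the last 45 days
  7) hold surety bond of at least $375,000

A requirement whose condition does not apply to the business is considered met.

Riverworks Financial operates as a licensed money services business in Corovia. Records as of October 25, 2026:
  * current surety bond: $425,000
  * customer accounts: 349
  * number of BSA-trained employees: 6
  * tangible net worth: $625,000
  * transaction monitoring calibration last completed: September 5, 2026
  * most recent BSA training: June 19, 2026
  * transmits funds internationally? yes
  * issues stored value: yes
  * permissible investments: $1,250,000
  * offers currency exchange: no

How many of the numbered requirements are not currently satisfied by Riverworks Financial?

1. condition 'transmits funds internationally' holds; BSA training 128 days ago vs limit 120 → not met
2. condition 'issues stored value' holds; permissible investments $1,250,000 < $1,300,000 → not met
3. BSA-trained employees 6 < 11 → not met
4. tangible net worth $625,000 ≥ $575,000 → met
5. condition 'offers currency exchange' does not hold → requirement n/a → met
6. transaction monitoring calibration 50 days ago vs limit 45 → not met
7. surety bond $425,000 ≥ $375,000 → met
Not met: 4 of 7

4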